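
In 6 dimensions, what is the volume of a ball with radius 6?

V = 7776·π^3 ≈ 241105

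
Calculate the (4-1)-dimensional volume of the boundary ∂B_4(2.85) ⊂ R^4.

|∂B_4(2.85)| ≈ 456.945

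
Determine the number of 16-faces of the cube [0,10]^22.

Number of 16-faces = C(22,16) · 2^(22-16) = 74613 · 64 = 4775232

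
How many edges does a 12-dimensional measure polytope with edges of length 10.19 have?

The 12-cube has n·2^(n-1) = 12·2^11 = 12·2048 = 24576 edges.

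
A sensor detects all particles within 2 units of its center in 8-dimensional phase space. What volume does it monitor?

The n-ball volume is π^(n/2)·r^n/Γ(n/2+1). With n=8, r=2: V = 32·π^4/3 ≈ 1039.03.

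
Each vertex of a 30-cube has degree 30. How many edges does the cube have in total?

Each of the 2^30 = 1073741824 vertices has degree 30; total edges = 30·2^30/2 = 16106127360.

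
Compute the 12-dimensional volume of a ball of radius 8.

Volume = π^{12/2}·(8)^12/Γ(7) = 4294967296·π^6/45 ≈ 9.17586e+10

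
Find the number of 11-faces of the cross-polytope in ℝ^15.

Number of 11-faces = 2^(11+1) · C(15,11+1) = 4096 · 455 = 1863680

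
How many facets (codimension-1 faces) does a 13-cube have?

Number of 12-faces = C(13,12) · 2^(13-12) = 13 · 2 = 26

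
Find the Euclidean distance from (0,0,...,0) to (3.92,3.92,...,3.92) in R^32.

d = √(3.92² + 3.92² + ... + 3.92²) [32 terms] = √(32·3.92²) = 3.92√32 ≈ 22.1749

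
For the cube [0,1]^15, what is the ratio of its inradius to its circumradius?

r_in / r_out = (1/2) / (1√15/2) = 1/√15 ≈ 0.258199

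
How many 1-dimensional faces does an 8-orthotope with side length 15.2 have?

f_1(8-cube) = (8 choose 1) · 2^7 = 1024.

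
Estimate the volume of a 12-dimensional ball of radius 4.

V_12(4) = π^(12/2) · (4)^12 / Γ(12/2 + 1) = 1048576·π^6/45 ≈ 2.2402e+07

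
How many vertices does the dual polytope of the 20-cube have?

The 20-dimensional cross-polytope has 2n = 2·20 = 40 vertices.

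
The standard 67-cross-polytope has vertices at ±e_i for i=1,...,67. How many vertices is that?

Number of vertices = 2n = 134.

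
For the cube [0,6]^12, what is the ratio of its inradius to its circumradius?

For an n-cube of any side s, the inradius is s/2 and the circumradius is s√n/2, so the ratio is 1/√12 ≈ 0.288675.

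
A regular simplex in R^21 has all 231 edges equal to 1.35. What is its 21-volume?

Volume = 1.35^21 · √(22/2^21) / 21! ≈ 3.45988e-20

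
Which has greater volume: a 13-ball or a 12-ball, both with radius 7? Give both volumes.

V_13(7) ≈ 8.82299e+10. V_12(7) ≈ 1.84818e+10. The 13-ball is larger.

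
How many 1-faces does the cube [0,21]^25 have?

Number of 1-faces = C(25,1)·2^(25-1) = 25·16777216 = 419430400.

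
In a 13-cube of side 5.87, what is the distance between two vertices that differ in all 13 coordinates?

d = √(5.87² + 5.87² + ... + 5.87²) [13 terms] = √(13·5.87²) = 5.87√13 ≈ 21.1646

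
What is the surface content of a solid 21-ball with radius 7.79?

The surface area of an n-ball is 2π^(n/2) r^(n-1) / Γ(n/2). For n=21, r=7.79: 1.98388e+17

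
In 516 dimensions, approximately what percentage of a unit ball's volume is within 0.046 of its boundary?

1 - (1-0.046)^516 ≈ 1 - 2.799e-11 ≈ (100 - 2.8e-09)%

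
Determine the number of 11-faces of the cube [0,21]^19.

An n-cube has C(n,k)·2^(n-k) k-faces. Here C(19,11)·2^8 = 75582·256 = 19348992.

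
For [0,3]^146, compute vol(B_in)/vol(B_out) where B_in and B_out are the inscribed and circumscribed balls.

V_in / V_out = (r_in/r_out)^146 = (1/√146)^146 = 146^(-146/2) ≈ 1.00517e-158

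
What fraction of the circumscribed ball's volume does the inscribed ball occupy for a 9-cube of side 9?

V_in/V_out = n^(-n/2) = 9^(-9/2) ≈ 5.08053e-05.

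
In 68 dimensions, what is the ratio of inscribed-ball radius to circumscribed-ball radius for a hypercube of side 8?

Ratio = (s/2)/(s√68/2) = 68^(-1/2) ≈ 0.121268.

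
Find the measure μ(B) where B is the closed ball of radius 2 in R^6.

The n-ball volume is π^(n/2)·r^n/Γ(n/2+1). With n=6, r=2: V = 32·π^3/3 ≈ 330.734.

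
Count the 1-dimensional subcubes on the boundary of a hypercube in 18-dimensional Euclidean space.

Number of 1-faces = C(18,1) · 2^(18-1) = 18 · 131072 = 2359296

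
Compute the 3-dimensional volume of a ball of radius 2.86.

The n-ball volume is π^(n/2)·r^n/Γ(n/2+1). With n=3, r=2.86: V ≈ 97.9911.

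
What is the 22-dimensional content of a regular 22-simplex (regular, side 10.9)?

For a regular n-simplex with edge a, V = (a^n / n!)·√((n+1)/2^n). With a=10.9, n=22: V ≈ 0.138724.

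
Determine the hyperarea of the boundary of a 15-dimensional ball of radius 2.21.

|∂B_15(2.21)| ≈ 379326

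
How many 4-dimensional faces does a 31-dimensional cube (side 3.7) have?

f_4(31-cube) = (31 choose 4) · 2^27 = 4223160811520.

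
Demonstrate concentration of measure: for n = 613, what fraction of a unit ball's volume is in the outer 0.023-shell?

1 - (1-0.023)^613 ≈ 0.9999993612 ≈ 99.999936%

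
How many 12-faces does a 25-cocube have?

Each 12-face is the convex hull of 13 vertices, one chosen as ±e_i from each of 13 distinct axes: 2^13·C(25,13) = 42600857600.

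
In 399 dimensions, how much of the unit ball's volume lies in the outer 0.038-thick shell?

Shell fraction = 1 - (1-0.038)^399 ≈ 0.9999998064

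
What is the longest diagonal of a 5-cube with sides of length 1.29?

d = √(1.29² + 1.29² + ... + 1.29²) [5 terms] = √(5·1.29²) = 1.29√5 ≈ 2.88453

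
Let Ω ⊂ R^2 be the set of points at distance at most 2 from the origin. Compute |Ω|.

V_2(2) = π^(2/2) · (2)^2 / Γ(2/2 + 1) = 4·π ≈ 12.5664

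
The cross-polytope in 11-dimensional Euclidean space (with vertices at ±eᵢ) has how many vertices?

An n-cross-polytope has 2n vertices; here n = 11, giving 22.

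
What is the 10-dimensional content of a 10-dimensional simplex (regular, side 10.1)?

Volume = 10.1^10 · √(11/2^10) / 10! ≈ 315.498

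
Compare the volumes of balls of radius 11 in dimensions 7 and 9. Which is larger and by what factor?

V_7(11) ≈ 9.20723e+07, V_9(11) ≈ 7.77771e+09. The 9-ball is larger by a factor of 84.47.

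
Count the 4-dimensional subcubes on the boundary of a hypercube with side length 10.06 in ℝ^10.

Number of 4-faces = C(10,4) · 2^(10-4) = 210 · 64 = 13440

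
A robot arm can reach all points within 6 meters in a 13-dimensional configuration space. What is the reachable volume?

The n-ball volume is π^(n/2)·r^n/Γ(n/2+1). With n=13, r=6: V = 61917364224·π^6/5005 ≈ 1.18934e+10.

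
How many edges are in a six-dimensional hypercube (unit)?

Number of 1-faces = C(6,1) · 2^(6-1) = 6 · 32 = 192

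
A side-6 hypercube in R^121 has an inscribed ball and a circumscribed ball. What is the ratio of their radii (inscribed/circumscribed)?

For an n-cube of any side s, the inradius is s/2 and the circumradius is s√n/2, so the ratio is 1/√121 ≈ 0.0909091.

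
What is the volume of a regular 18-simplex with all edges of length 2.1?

Volume = 2.1^18 · √(19/2^18) / 18! ≈ 8.38906e-13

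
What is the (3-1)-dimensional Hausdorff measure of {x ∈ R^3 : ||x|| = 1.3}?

S = n·V_n(r)/r = 3·V_3(1.3)/1.3 (volume-to-surface relation), giving 4πr² = 4π·(1.3)² ≈ 21.2372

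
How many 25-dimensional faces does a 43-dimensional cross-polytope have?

An n-cross-polytope has 2^(k+1)·C(n,k+1) k-faces. Here 2^26·C(43,26) = 67108864·421171648758 = 28264350897156390912.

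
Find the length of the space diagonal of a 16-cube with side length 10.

The space diagonal of an n-cube of side s is s√n. Here 10·√16 = 40.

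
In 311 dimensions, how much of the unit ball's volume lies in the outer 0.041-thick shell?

V(inner)/V(outer) = ((1-0.041)/1)^311 ≈ 2.216e-06, so the shell fraction is 0.9999977839.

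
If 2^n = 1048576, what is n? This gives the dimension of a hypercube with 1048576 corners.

n = log_2(1048576) = 20.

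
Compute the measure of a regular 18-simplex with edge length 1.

V_18 = √(19) · 1^18 / (18! · 2^(18/2)) ≈ 1.32974e-18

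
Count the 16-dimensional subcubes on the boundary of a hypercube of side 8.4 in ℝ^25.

f_16(25-cube) = (25 choose 16) · 2^9 = 1046003200.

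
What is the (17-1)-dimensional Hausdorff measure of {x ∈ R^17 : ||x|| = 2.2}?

The surface area of an n-ball is 2π^(n/2) r^(n-1) / Γ(n/2). For n=17, r=2.2: 721727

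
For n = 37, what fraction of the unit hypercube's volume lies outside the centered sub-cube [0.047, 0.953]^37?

The inner cube has side 1-2·0.047 = 0.906 and volume (0.906)^37 ≈ 0.02593, so the shell holds 0.974074 of the volume.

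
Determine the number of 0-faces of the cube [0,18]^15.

An n-cube has C(n,k)·2^(n-k) k-faces. Here C(15,0)·2^15 = 1·32768 = 32768.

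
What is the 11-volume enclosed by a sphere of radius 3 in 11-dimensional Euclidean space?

V_11(3) = π^(11/2) · (3)^11 / Γ(11/2 + 1) = 419904·π^5/385 ≈ 333763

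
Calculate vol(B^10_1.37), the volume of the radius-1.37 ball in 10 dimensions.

The n-ball volume is π^(n/2)·r^n/Γ(n/2+1). With n=10, r=1.37: V ≈ 59.3983.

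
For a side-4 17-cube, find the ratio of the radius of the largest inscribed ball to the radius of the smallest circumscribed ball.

For an n-cube of any side s, the inradius is s/2 and the circumradius is s√n/2, so the ratio is 1/√17 ≈ 0.242536.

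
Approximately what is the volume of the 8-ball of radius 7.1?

Volume = π^{8/2}·(7.1)^8/Γ(5) ≈ 2.62093e+07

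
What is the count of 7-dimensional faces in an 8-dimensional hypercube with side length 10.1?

An n-cube has C(n,k)·2^(n-k) k-faces. Here C(8,7)·2^1 = 8·2 = 16.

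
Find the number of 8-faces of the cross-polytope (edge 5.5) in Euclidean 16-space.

An n-cross-polytope has 2^(k+1)·C(n,k+1) k-faces. Here 2^9·C(16,9) = 512·11440 = 5857280.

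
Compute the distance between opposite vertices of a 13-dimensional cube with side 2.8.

The space diagonal of an n-cube of side s is s√n. Here 2.8·√13 ≈ 10.0955.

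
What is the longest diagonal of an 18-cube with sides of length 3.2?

d = √(3.2² + 3.2² + ... + 3.2²) [18 terms] = √(18·3.2²) = 3.2√18 ≈ 13.5765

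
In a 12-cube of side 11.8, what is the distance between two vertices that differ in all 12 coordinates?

d = √(11.8² + 11.8² + ... + 11.8²) [12 terms] = √(12·11.8²) = 11.8√12 ≈ 40.8764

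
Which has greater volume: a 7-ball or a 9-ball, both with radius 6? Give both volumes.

V_7(6) ≈ 1.32263e+06. V_9(6) ≈ 3.32414e+07. The 9-ball is larger.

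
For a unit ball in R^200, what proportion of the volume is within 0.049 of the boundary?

Shell fraction = 1 - (1-0.049)^200 ≈ 0.999957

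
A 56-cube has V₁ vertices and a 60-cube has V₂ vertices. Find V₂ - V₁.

V₁ = 2^56 = 72057594037927936. V₂ = 2^60 = 1152921504606846976. V₂ - V₁ = 1080863910568919040.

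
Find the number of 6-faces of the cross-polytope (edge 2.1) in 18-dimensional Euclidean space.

Number of 6-faces = 2^(6+1) · C(18,6+1) = 128 · 31824 = 4073472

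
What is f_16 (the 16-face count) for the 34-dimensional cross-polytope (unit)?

An n-cross-polytope has 2^(k+1)·C(n,k+1) k-faces. Here 2^17·C(34,17) = 131072·2333606220 = 305870434467840.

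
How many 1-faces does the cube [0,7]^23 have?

Each of the 2^23 = 8388608 vertices has degree 23; total edges = 23·2^23/2 = 96468992.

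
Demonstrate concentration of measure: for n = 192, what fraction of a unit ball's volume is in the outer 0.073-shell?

1 - (1-0.073)^192 ≈ 0.9999995221 ≈ 99.999952%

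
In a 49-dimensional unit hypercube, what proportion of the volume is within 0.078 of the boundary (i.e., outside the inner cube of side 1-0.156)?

Shell fraction = 1 - (1-0.156)^49 ≈ 0.999754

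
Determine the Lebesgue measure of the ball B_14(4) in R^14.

The n-ball volume is π^(n/2)·r^n/Γ(n/2+1). With n=14, r=4: V = 16777216·π^7/315 ≈ 1.60864e+08.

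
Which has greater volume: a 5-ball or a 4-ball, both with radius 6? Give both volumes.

V_5(6) ≈ 40931.2. V_4(6) ≈ 6395.5. The 5-ball is larger.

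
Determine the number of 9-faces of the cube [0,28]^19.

Number of 9-faces = C(19,9) · 2^(19-9) = 92378 · 1024 = 94595072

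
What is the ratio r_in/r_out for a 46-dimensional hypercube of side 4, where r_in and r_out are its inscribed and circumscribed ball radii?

For an n-cube of any side s, the inradius is s/2 and the circumradius is s√n/2, so the ratio is 1/√46 ≈ 0.147442.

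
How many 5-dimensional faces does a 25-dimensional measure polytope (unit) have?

Choose 5 of 25 axes to span the face (C(25,5) = 53130 ways), then fix each of the remaining 20 coordinates at one of its two extreme values (2^20 = 1048576 ways): 53130·1048576 = 55710842880.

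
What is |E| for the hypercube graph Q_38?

An n-cube has n·2^(n-1) edges. With n = 38: 38·137438953472 = 5222680231936.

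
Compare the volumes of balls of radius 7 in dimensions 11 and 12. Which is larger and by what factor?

V_11(7) ≈ 3.72549e+09, V_12(7) ≈ 1.84818e+10. The 12-ball is larger by a factor of 4.961.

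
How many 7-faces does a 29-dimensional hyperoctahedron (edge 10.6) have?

f_7(29-orthoplex) = 2^8 · (29 choose 8) = 1098789120.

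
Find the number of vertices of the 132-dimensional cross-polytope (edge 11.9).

The 132-dimensional cross-polytope has 2n = 2·132 = 264 vertices.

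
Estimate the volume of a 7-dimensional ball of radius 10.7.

V_7(10.7) = π^(7/2) · (10.7)^7 / Γ(7/2 + 1) ≈ 7.58694e+07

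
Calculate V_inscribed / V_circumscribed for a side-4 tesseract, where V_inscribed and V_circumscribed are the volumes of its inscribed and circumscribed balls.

V_in/V_out = n^(-n/2) = 4^(-4/2) ≈ 0.0625.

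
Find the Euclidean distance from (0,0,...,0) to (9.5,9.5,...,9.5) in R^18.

Diagonal = √18 · 9.5 ≈ 40.3051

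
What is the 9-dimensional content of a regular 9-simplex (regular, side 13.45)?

For a regular n-simplex with edge a, V = (a^n / n!)·√((n+1)/2^n). With a=13.45, n=9: V ≈ 5547.57.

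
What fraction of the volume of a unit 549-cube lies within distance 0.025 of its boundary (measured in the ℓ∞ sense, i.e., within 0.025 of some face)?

The inner cube has side 1-2·0.025 = 0.95 and volume (0.95)^549 ≈ 5.892e-13, so the shell holds 1 - 5.892e-13 of the volume.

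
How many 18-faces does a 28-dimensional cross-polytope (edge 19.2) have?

An n-cross-polytope has 2^(k+1)·C(n,k+1) k-faces. Here 2^19·C(28,19) = 524288·6906900 = 3621204787200.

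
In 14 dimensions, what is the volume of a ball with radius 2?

V_14(2) = π^(14/2) · (2)^14 / Γ(14/2 + 1) = 1024·π^7/315 ≈ 9818.35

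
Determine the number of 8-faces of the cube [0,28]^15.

Choose 8 of 15 axes to span the face (C(15,8) = 6435 ways), then fix each of the remaining 7 coordinates at one of its two extreme values (2^7 = 128 ways): 6435·128 = 823680.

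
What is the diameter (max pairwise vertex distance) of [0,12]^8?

d = √(12² + 12² + ... + 12²) [8 terms] = √(8·12²) = 12√8 ≈ 33.9411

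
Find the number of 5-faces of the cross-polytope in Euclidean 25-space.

An n-cross-polytope has 2^(k+1)·C(n,k+1) k-faces. Here 2^6·C(25,6) = 64·177100 = 11334400.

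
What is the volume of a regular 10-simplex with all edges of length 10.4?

Volume = 10.4^10 · √(11/2^10) / 10! ≈ 422.782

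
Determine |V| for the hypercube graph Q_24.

An n-cube has 2^n vertices; for n = 24 that is 2^24 = 16777216.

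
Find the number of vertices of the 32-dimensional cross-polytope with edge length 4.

The vertices are ±e_1, ..., ±e_32, so there are 2·32 = 64.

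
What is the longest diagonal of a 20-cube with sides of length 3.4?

Diagonal = √20 · 3.4 ≈ 15.2053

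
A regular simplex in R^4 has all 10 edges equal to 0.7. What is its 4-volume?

Volume = 0.7^4 · √(5/2^4) / 4! ≈ 0.0055925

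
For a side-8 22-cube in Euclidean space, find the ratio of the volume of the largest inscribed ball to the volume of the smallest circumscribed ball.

The radii are 8/2 and 8√22/2, so the volume ratio is (1/√22)^22 = 22^{-22/2} ≈ 1.7114e-15.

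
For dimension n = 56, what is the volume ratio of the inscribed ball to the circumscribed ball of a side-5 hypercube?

V_in/V_out = n^(-n/2) = 56^(-56/2) ≈ 1.12392e-49.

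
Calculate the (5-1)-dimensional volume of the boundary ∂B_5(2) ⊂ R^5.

|∂B_5(2)| = 128·π^2/3 ≈ 421.103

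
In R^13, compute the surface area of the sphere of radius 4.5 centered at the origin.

|∂B_13(4.5)| = 10460353203·π^6/12320 ≈ 8.16272e+08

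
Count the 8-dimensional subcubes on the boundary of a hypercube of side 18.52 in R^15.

An n-cube has C(n,k)·2^(n-k) k-faces. Here C(15,8)·2^7 = 6435·128 = 823680.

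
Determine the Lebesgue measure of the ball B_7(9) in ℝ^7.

Volume = π^{7/2}·(9)^7/Γ(9/2) = 25509168·π^3/35 ≈ 2.25984e+07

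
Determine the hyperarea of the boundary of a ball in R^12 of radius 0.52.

|∂B_12(0.52)| ≈ 0.0120444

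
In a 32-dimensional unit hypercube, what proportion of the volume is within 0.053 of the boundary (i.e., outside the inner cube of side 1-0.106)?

1 - (1 - 2·0.053)^32 = 1 - 0.894^32 ≈ 0.97228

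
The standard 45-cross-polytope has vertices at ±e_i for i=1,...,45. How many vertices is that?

The 45-dimensional cross-polytope has 2n = 2·45 = 90 vertices.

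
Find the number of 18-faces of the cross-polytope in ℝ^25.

Each 18-face is the convex hull of 19 vertices, one chosen as ±e_i from each of 19 distinct axes: 2^19·C(25,19) = 92851404800.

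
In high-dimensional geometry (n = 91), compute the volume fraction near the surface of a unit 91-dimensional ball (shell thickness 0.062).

1 - (1-0.062)^91 ≈ 0.997046 ≈ 99.70%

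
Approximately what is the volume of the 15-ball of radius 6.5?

V_15(6.5) = π^(15/2) · (6.5)^15 / Γ(15/2 + 1) = 3937376385699289·π^7/19958400 ≈ 5.95841e+11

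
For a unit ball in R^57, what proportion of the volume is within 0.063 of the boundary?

1 - (1-0.063)^57 ≈ 0.975501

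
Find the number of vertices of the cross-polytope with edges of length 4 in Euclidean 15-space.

Each 0-face is the convex hull of 1 vertex, one chosen as ±e_i from each of 1 distinct axis: 2^1·C(15,1) = 30.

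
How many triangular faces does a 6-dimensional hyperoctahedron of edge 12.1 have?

Number of 2-faces = 2^(2+1) · C(6,2+1) = 8 · 20 = 160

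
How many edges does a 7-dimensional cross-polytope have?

An n-cross-polytope has 2^(k+1)·C(n,k+1) k-faces. Here 2^2·C(7,2) = 4·21 = 84.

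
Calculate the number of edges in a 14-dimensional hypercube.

Each of the 2^14 = 16384 vertices has degree 14; total edges = 14·2^14/2 = 114688.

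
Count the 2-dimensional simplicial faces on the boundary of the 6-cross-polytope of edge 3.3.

Number of 2-faces = 2^(2+1) · C(6,2+1) = 8 · 20 = 160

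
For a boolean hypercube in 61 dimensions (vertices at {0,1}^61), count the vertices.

Number of vertices = 2^61 = 2305843009213693952.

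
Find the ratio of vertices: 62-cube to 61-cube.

The 62-cube has 2^62 = 4611686018427387904 vertices. The 61-cube has 2^61 = 2305843009213693952 vertices. Ratio: 4611686018427387904/2305843009213693952 = 2.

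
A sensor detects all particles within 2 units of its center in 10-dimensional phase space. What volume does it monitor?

V_10(2) = π^(10/2) · (2)^10 / Γ(10/2 + 1) = 128·π^5/15 ≈ 2611.37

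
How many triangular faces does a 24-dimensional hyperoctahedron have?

f_2(24-orthoplex) = 2^3 · (24 choose 3) = 16192.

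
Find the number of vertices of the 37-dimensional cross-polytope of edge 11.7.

Number of vertices = 2n = 74.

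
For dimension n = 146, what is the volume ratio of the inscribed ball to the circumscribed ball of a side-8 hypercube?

The radii are 8/2 and 8√146/2, so the volume ratio is (1/√146)^146 = 146^{-146/2} ≈ 1.00517e-158.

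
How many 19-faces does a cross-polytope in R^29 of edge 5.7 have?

An n-cross-polytope has 2^(k+1)·C(n,k+1) k-faces. Here 2^20·C(29,20) = 1048576·10015005 = 10501493882880.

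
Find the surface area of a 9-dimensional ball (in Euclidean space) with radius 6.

S_9(6) = 2·π^(9/2)·(6)^8 / Γ(9/2) = 17915904·π^4/35 ≈ 4.98621e+07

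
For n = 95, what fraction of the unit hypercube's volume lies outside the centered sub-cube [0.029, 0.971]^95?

1 - (1 - 2·0.029)^95 = 1 - 0.942^95 ≈ 0.996574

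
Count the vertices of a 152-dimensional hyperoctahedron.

The vertices are ±e_1, ..., ±e_152, so there are 2·152 = 304.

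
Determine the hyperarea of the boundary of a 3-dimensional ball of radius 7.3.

S = n·V_n(r)/r = 3·V_3(7.3)/7.3 (volume-to-surface relation), giving 4πr² = 4π·(7.3)² ≈ 669.662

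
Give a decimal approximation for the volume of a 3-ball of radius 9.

The n-ball volume is π^(n/2)·r^n/Γ(n/2+1). With n=3, r=9: V = 972·π ≈ 3053.63.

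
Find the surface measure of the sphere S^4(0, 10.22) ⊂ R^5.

S_5(10.22) = 2·π^(5/2)·(10.22)^4 / Γ(5/2) ≈ 287126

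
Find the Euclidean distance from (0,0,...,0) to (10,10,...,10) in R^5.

Diagonal = √5 · 10 ≈ 22.3607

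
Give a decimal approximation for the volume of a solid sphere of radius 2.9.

Volume = π^{3/2}·(2.9)^3/Γ(5/2) ≈ 102.16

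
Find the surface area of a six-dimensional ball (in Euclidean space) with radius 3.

The surface area of an n-ball is 2π^(n/2) r^(n-1) / Γ(n/2). For n=6, r=3: 243·π^3 ≈ 7534.53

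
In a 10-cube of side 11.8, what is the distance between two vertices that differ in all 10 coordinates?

d = √(11.8² + 11.8² + ... + 11.8²) [10 terms] = √(10·11.8²) = 11.8√10 ≈ 37.3149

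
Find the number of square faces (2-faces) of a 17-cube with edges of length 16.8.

An n-cube has C(n,k)·2^(n-k) k-faces. Here C(17,2)·2^15 = 136·32768 = 4456448.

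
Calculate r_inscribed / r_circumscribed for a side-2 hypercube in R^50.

Ratio = (s/2)/(s√50/2) = 50^(-1/2) ≈ 0.141421.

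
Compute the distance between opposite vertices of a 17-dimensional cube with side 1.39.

||(1.39,1.39,...,1.39)|| = √(17)·1.39 ≈ 5.73112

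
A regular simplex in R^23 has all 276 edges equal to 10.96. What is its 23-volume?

V_23 = √(24) · 10.96^23 / (23! · 2^(23/2)) ≈ 0.0538777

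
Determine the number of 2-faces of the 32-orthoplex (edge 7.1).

f_2(32-orthoplex) = 2^3 · (32 choose 3) = 39680.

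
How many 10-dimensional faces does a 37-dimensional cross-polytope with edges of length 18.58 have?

Each 10-face is the convex hull of 11 vertices, one chosen as ±e_i from each of 11 distinct axes: 2^11·C(37,11) = 1751023927296.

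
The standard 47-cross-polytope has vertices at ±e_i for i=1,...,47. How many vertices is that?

The 47-dimensional cross-polytope has 2n = 2·47 = 94 vertices.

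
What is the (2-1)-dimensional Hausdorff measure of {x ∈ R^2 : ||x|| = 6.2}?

S = n·V_n(r)/r = 2·V_2(6.2)/6.2 (volume-to-surface relation), giving 2πr = 2π·6.2 ≈ 38.9557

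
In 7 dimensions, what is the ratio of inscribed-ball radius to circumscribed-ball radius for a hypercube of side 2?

r_in / r_out = (2/2) / (2√7/2) = 1/√7 ≈ 0.377964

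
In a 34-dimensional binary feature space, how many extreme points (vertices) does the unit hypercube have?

Number of vertices = 2^34 = 17179869184.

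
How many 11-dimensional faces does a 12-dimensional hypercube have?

f_11(12-cube) = (12 choose 11) · 2^1 = 24.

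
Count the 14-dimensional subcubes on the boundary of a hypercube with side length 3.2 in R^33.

Number of 14-faces = C(33,14) · 2^(33-14) = 818809200 · 524288 = 429291837849600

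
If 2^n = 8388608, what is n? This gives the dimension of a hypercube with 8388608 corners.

Since 2^n = 8388608, we have n = 23.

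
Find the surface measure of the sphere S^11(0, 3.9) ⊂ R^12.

S_12(3.9) = 2·π^(12/2)·(3.9)^11 / Γ(12/2) ≈ 5.08696e+07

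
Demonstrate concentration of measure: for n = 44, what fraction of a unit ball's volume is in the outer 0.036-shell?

1 - (1-0.036)^44 ≈ 0.800754 ≈ 80.08%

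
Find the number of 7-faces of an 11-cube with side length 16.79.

f_7(11-cube) = (11 choose 7) · 2^4 = 5280.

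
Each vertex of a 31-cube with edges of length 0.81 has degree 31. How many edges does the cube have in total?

Number of 1-faces = C(31,1)·2^(31-1) = 31·1073741824 = 33285996544.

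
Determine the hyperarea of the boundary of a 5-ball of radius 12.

S_5(12) = 2·π^(5/2)·(12)^4 / Γ(5/2) = 55296·π^2 ≈ 545750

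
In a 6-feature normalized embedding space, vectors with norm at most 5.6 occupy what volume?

V_6(5.6) = π^(6/2) · (5.6)^6 / Γ(6/2 + 1) ≈ 159377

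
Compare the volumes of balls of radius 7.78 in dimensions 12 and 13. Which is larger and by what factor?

V_12(7.78) ≈ 6.56632e+10, V_13(7.78) ≈ 3.48398e+11. The 13-ball is larger by a factor of 5.306.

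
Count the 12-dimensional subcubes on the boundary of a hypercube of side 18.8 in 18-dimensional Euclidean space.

f_12(18-cube) = (18 choose 12) · 2^6 = 1188096.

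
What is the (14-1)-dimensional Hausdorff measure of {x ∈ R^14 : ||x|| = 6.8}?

S_14(6.8) = 2·π^(14/2)·(6.8)^13 / Γ(14/2) ≈ 5.57651e+11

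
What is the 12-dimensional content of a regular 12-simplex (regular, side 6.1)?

For a regular n-simplex with edge a, V = (a^n / n!)·√((n+1)/2^n). With a=6.1, n=12: V ≈ 0.312186.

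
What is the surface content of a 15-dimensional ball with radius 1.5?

The surface area of an n-ball is 2π^(n/2) r^(n-1) / Γ(n/2). For n=15, r=1.5: 177147·π^7/320320 ≈ 1670.32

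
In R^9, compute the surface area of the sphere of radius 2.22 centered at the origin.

S_9(2.22) = 2·π^(9/2)·(2.22)^8 / Γ(9/2) ≈ 17513.9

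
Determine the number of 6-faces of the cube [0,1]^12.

Number of 6-faces = C(12,6) · 2^(12-6) = 924 · 64 = 59136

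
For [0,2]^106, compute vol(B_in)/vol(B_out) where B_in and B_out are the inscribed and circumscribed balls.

Volume scales as r^n, and r_in/r_out = 1/√106, giving (1/√106)^106 ≈ 4.55816e-108.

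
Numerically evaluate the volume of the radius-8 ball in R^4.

V = 2048·π^2 ≈ 20212.9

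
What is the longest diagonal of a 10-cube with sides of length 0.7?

The space diagonal of an n-cube of side s is s√n. Here 0.7·√10 ≈ 2.21359.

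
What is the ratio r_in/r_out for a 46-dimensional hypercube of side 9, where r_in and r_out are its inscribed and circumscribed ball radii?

Ratio = (s/2)/(s√46/2) = 46^(-1/2) ≈ 0.147442.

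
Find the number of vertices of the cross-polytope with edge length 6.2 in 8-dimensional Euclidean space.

An n-cross-polytope has 2^(k+1)·C(n,k+1) k-faces. Here 2^1·C(8,1) = 2·8 = 16.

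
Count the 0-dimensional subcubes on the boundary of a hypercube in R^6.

An n-cube has C(n,k)·2^(n-k) k-faces. Here C(6,0)·2^6 = 1·64 = 64.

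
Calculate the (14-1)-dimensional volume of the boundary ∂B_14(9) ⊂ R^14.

|∂B_14(9)| = 282429536481·π^7/40 ≈ 2.13255e+13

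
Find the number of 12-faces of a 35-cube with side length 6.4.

An n-cube has C(n,k)·2^(n-k) k-faces. Here C(35,12)·2^23 = 834451800·8388608 = 6999889045094400.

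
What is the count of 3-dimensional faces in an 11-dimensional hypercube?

f_3(11-cube) = (11 choose 3) · 2^8 = 42240.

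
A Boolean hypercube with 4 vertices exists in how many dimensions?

Since 2^n = 4, we have n = 2.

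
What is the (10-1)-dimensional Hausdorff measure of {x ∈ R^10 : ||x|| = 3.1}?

The surface area of an n-ball is 2π^(n/2) r^(n-1) / Γ(n/2). For n=10, r=3.1: 674254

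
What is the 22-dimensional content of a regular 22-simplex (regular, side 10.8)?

V_22 = √(23) · 10.8^22 / (22! · 2^(22/2)) ≈ 0.113264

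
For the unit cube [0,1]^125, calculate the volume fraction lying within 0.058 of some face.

The inner cube has side 1-2·0.058 = 0.884 and volume (0.884)^125 ≈ 2.026e-07, so the shell holds 0.9999997974 of the volume.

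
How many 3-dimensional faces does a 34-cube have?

An n-cube has C(n,k)·2^(n-k) k-faces. Here C(34,3)·2^31 = 5984·2147483648 = 12850542149632.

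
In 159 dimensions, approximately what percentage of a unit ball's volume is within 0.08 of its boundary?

1 - (1-0.08)^159 ≈ 0.9999982531 ≈ 99.999825%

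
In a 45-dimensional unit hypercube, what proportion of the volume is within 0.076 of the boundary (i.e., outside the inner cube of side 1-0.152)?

1 - (1 - 2·0.076)^45 = 1 - 0.848^45 ≈ 0.9994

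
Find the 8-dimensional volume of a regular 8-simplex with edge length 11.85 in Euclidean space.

For a regular n-simplex with edge a, V = (a^n / n!)·√((n+1)/2^n). With a=11.85, n=8: V ≈ 1808.12.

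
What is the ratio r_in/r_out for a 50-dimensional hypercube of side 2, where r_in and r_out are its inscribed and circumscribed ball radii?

Ratio = (s/2)/(s√50/2) = 50^(-1/2) ≈ 0.141421.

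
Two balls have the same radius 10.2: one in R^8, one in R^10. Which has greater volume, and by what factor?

V_8(10.2) ≈ 4.75543e+08, V_10(10.2) ≈ 3.10864e+10. The 10-ball is larger by a factor of 65.37.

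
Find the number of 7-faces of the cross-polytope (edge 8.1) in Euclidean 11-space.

Each 7-face is the convex hull of 8 vertices, one chosen as ±e_i from each of 8 distinct axes: 2^8·C(11,8) = 42240.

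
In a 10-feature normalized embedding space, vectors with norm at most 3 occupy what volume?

V_10(3) = π^(10/2) · (3)^10 / Γ(10/2 + 1) = 19683·π^5/40 ≈ 150585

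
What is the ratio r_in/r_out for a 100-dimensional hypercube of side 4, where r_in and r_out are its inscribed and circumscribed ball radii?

r_in = 4/2 (half the side); r_out = 4√100/2 (half the diagonal). Ratio = 1/√100 ≈ 0.1.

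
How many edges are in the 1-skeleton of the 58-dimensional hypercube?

The 58-cube has n·2^(n-1) = 58·2^57 = 58·144115188075855872 = 8358680908399640576 edges.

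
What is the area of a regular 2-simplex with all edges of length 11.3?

Area = (√3/4) · 11.3² = 55.2914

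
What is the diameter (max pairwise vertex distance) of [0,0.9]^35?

d = √(0.9² + 0.9² + ... + 0.9²) [35 terms] = √(35·0.9²) = 0.9√35 ≈ 5.32447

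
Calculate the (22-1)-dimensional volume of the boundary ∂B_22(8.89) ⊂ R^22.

S = n·V_n(r)/r = 22·V_22(8.89)/8.89 (volume-to-surface relation), giving 1.37042e+19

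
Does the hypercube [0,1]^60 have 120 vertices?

False. The 60-cube has 2^60 = 1152921504606846976 vertices.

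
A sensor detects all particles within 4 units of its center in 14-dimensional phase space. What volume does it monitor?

V_14(4) = π^(14/2) · (4)^14 / Γ(14/2 + 1) = 16777216·π^7/315 ≈ 1.60864e+08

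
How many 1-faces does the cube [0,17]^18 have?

The 18-cube has n·2^(n-1) = 18·2^17 = 18·131072 = 2359296 edges.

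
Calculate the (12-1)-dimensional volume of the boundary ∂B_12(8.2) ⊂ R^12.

|∂B_12(8.2)| ≈ 1.80593e+11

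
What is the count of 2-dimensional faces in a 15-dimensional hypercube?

Choose 2 of 15 axes to span the face (C(15,2) = 105 ways), then fix each of the remaining 13 coordinates at one of its two extreme values (2^13 = 8192 ways): 105·8192 = 860160.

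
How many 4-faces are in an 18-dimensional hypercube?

An n-cube has C(n,k)·2^(n-k) k-faces. Here C(18,4)·2^14 = 3060·16384 = 50135040.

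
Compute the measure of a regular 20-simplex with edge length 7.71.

Volume = 7.71^20 · √(21/2^20) / 20! ≈ 0.00101338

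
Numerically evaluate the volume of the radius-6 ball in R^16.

The n-ball volume is π^(n/2)·r^n/Γ(n/2+1). With n=16, r=6: V = 2448880128·π^8/35 ≈ 6.63894e+11.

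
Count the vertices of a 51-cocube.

An n-cross-polytope has 2n vertices; here n = 51, giving 102.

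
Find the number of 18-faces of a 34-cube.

An n-cube has C(n,k)·2^(n-k) k-faces. Here C(34,18)·2^16 = 2203961430·65536 = 144438816276480.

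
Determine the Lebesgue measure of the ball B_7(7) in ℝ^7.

The n-ball volume is π^(n/2)·r^n/Γ(n/2+1). With n=7, r=7: V = 1882384·π^3/15 ≈ 3.89105e+06.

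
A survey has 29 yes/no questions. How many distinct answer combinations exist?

Each vertex is a binary string of length 29, so there are 2^29 = 536870912.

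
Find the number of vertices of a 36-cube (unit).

The 36-cube has 2^36 = 68719476736 vertices.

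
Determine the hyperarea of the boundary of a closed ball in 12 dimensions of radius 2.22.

The surface area of an n-ball is 2π^(n/2) r^(n-1) / Γ(n/2). For n=12, r=2.22: 103426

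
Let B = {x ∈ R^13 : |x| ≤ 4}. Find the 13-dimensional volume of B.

V = 8589934592·π^6/135135 ≈ 6.11113e+07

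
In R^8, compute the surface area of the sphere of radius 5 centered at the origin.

|∂B_8(5)| = 78125·π^4/3 ≈ 2.5367e+06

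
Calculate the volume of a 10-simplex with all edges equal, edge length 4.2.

For a regular n-simplex with edge a, V = (a^n / n!)·√((n+1)/2^n). With a=4.2, n=10: V ≈ 0.0487839.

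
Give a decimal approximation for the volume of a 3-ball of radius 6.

The n-ball volume is π^(n/2)·r^n/Γ(n/2+1). With n=3, r=6: V = 288·π ≈ 904.779.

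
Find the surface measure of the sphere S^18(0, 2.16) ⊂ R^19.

|∂B_19(2.16)| ≈ 927915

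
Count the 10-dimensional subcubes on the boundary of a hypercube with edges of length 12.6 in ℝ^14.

f_10(14-cube) = (14 choose 10) · 2^4 = 16016.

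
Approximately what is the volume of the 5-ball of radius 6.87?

The n-ball volume is π^(n/2)·r^n/Γ(n/2+1). With n=5, r=6.87: V ≈ 80553.1.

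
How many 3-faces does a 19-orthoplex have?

f_3(19-orthoplex) = 2^4 · (19 choose 4) = 62016.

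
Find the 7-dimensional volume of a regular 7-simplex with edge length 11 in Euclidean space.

For a regular n-simplex with edge a, V = (a^n / n!)·√((n+1)/2^n). With a=11, n=7: V ≈ 966.626.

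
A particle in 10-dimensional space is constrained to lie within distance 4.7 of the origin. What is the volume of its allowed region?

Volume = π^{10/2}·(4.7)^10/Γ(6) ≈ 1.34136e+07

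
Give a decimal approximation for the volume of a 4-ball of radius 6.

V = 648·π^2 ≈ 6395.5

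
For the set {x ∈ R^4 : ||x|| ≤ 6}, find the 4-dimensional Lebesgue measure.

Volume = π^{4/2}·(6)^4/Γ(3) = 648·π^2 ≈ 6395.5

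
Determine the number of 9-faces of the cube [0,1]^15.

Choose 9 of 15 axes to span the face (C(15,9) = 5005 ways), then fix each of the remaining 6 coordinates at one of its two extreme values (2^6 = 64 ways): 5005·64 = 320320.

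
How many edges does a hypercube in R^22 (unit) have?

The 22-cube has n·2^(n-1) = 22·2^21 = 22·2097152 = 46137344 edges.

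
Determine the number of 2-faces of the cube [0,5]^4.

f_2(4-cube) = (4 choose 2) · 2^2 = 24.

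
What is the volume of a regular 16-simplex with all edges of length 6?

V = (6^16 / 16!) · √((16+1) / 2^16) ≈ 0.00217163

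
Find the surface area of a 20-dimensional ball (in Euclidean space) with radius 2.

|∂B_20(2)| = 8192·π^10/2835 ≈ 270605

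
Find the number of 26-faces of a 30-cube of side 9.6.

Choose 26 of 30 axes to span the face (C(30,26) = 27405 ways), then fix each of the remaining 4 coordinates at one of its two extreme values (2^4 = 16 ways): 27405·16 = 438480.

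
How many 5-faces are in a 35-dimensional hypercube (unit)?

An n-cube has C(n,k)·2^(n-k) k-faces. Here C(35,5)·2^30 = 324632·1073741824 = 348570955808768.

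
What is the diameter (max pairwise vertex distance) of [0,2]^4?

The space diagonal of an n-cube of side s is s√n. Here 2·√4 = 4.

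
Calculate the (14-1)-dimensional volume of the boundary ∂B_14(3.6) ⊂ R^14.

S = n·V_n(r)/r = 14·V_14(3.6)/3.6 (volume-to-surface relation), giving 1.43113e+08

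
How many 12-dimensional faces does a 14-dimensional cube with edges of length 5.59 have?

Choose 12 of 14 axes to span the face (C(14,12) = 91 ways), then fix each of the remaining 2 coordinates at one of its two extreme values (2^2 = 4 ways): 91·4 = 364.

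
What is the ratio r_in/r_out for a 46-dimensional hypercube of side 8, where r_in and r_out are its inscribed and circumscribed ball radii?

r_in / r_out = (8/2) / (8√46/2) = 1/√46 ≈ 0.147442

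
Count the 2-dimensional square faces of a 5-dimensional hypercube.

Choose 2 of 5 axes to span the face (C(5,2) = 10 ways), then fix each of the remaining 3 coordinates at one of its two extreme values (2^3 = 8 ways): 10·8 = 80.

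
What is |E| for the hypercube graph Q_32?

An n-cube has n·2^(n-1) edges. With n = 32: 32·2147483648 = 68719476736.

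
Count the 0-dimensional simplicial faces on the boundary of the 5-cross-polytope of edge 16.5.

Number of 0-faces = 2^(0+1) · C(5,0+1) = 2 · 5 = 10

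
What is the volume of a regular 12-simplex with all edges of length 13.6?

For a regular n-simplex with edge a, V = (a^n / n!)·√((n+1)/2^n). With a=13.6, n=12: V ≈ 4708.92.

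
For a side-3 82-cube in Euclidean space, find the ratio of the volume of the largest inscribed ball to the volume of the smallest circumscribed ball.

Volume scales as r^n, and r_in/r_out = 1/√82, giving (1/√82)^82 ≈ 3.4169e-79.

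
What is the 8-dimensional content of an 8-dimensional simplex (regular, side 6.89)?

Volume = 6.89^8 · √(9/2^8) / 8! ≈ 23.6175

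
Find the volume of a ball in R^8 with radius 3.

V_8(3) = π^(8/2) · (3)^8 / Γ(8/2 + 1) = 2187·π^4/8 ≈ 26629.2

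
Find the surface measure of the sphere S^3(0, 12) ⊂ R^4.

|∂B_4(12)| = 3456·π^2 ≈ 34109.4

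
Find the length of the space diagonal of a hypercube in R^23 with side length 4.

The space diagonal of an n-cube of side s is s√n. Here 4·√23 ≈ 19.1833.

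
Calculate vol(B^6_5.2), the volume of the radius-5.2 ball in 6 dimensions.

The n-ball volume is π^(n/2)·r^n/Γ(n/2+1). With n=6, r=5.2: V ≈ 102169.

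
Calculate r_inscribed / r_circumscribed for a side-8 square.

r_in / r_out = (8/2) / (8√2/2) = 1/√2 ≈ 0.707107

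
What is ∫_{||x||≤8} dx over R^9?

Volume = π^{9/2}·(8)^9/Γ(11/2) = 4294967296·π^4/945 ≈ 4.42718e+08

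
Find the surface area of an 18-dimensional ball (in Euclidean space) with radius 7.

S = n·V_n(r)/r = 18·V_18(7)/7 (volume-to-surface relation), giving 33232930569601·π^9/2880 ≈ 3.43974e+14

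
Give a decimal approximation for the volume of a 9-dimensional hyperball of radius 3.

V = 23328·π^4/35 ≈ 64924.6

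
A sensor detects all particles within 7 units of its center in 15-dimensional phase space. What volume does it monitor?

The n-ball volume is π^(n/2)·r^n/Γ(n/2+1). With n=15, r=7: V = 173625106649344·π^7/289575 ≈ 1.81093e+12.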